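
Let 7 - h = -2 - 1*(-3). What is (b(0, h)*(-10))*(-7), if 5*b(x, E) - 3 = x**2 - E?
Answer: -42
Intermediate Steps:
h = 6 (h = 7 - (-2 - 1*(-3)) = 7 - (-2 + 3) = 7 - 1*1 = 7 - 1 = 6)
b(x, E) = 3/5 - E/5 + x**2/5 (b(x, E) = 3/5 + (x**2 - E)/5 = 3/5 + (-E/5 + x**2/5) = 3/5 - E/5 + x**2/5)
(b(0, h)*(-10))*(-7) = ((3/5 - 1/5*6 + (1/5)*0**2)*(-10))*(-7) = ((3/5 - 6/5 + (1/5)*0)*(-10))*(-7) = ((3/5 - 6/5 + 0)*(-10))*(-7) = -3/5*(-10)*(-7) = 6*(-7) = -42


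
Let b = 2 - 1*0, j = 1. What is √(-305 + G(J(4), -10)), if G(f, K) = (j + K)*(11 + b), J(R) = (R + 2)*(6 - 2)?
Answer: I*√422 ≈ 20.543*I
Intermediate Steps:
b = 2 (b = 2 + 0 = 2)
J(R) = 8 + 4*R (J(R) = (2 + R)*4 = 8 + 4*R)
G(f, K) = 13 + 13*K (G(f, K) = (1 + K)*(11 + 2) = (1 + K)*13 = 13 + 13*K)
√(-305 + G(J(4), -10)) = √(-305 + (13 + 13*(-10))) = √(-305 + (13 - 130)) = √(-305 - 117) = √(-422) = I*√422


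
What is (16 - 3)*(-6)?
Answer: -78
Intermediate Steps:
(16 - 3)*(-6) = 13*(-6) = -78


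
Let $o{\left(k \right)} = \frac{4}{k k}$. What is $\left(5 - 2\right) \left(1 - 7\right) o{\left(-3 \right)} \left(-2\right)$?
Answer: $16$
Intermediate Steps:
$o{\left(k \right)} = \frac{4}{k^{2}}$
$\left(5 - 2\right) \left(1 - 7\right) o{\left(-3 \right)} \left(-2\right) = \left(5 - 2\right) \left(1 - 7\right) \frac{4}{9} \left(-2\right) = 3 \left(-6\right) 4 \cdot \frac{1}{9} \left(-2\right) = \left(-18\right) \frac{4}{9} \left(-2\right) = \left(-8\right) \left(-2\right) = 16$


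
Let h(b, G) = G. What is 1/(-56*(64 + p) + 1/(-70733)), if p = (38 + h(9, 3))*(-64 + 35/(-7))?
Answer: 70733/10952297719 ≈ 6.4583e-6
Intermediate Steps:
p = -2829 (p = (38 + 3)*(-64 + 35/(-7)) = 41*(-64 + 35*(-⅐)) = 41*(-64 - 5) = 41*(-69) = -2829)
1/(-56*(64 + p) + 1/(-70733)) = 1/(-56*(64 - 2829) + 1/(-70733)) = 1/(-56*(-2765) - 1/70733) = 1/(154840 - 1/70733) = 1/(10952297719/70733) = 70733/10952297719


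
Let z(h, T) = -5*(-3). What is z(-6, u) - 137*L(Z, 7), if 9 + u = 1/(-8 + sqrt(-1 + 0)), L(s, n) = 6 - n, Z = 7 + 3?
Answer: 152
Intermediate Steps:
Z = 10
u = -9 + (-8 - I)/65 (u = -9 + 1/(-8 + sqrt(-1 + 0)) = -9 + 1/(-8 + sqrt(-1)) = -9 + 1/(-8 + I) = -9 + (-8 - I)/65 ≈ -9.1231 - 0.015385*I)
z(h, T) = 15
z(-6, u) - 137*L(Z, 7) = 15 - 137*(6 - 1*7) = 15 - 137*(6 - 7) = 15 - 137*(-1) = 15 + 137 = 152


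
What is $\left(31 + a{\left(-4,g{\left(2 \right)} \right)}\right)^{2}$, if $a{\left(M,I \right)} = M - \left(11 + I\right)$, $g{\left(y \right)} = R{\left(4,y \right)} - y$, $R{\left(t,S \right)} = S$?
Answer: $256$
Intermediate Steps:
$g{\left(y \right)} = 0$ ($g{\left(y \right)} = y - y = 0$)
$a{\left(M,I \right)} = -11 + M - I$
$\left(31 + a{\left(-4,g{\left(2 \right)} \right)}\right)^{2} = \left(31 - 15\right)^{2} = 16^{2} = 256$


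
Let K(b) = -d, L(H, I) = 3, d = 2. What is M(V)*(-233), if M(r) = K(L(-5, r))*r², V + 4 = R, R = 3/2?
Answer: 5825/2 ≈ 2912.5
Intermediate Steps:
R = 3/2 (R = 3*(½) = 3/2 ≈ 1.5000)
V = -5/2 (V = -4 + 3/2 = -5/2 ≈ -2.5000)
K(b) = -2 (K(b) = -1*2 = -2)
M(r) = -2*r²
M(V)*(-233) = -2*(-5/2)²*(-233) = -2*25/4*(-233) = -25/2*(-233) = 5825/2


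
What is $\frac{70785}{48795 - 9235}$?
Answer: $\frac{14157}{7912} \approx 1.7893$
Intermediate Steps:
$\frac{70785}{48795 - 9235} = \frac{70785}{39560} = 70785 \cdot \frac{1}{39560} = \frac{14157}{7912}$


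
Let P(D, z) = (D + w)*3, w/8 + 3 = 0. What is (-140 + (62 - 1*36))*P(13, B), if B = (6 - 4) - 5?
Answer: 3762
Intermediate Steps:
w = -24 (w = -24 + 8*0 = -24 + 0 = -24)
B = -3 (B = 2 - 5 = -3)
P(D, z) = -72 + 3*D (P(D, z) = (D - 24)*3 = (-24 + D)*3 = -72 + 3*D)
(-140 + (62 - 1*36))*P(13, B) = (-140 + (62 - 1*36))*(-72 + 3*13) = (-140 + (62 - 36))*(-72 + 39) = (-140 + 26)*(-33) = -114*(-33) = 3762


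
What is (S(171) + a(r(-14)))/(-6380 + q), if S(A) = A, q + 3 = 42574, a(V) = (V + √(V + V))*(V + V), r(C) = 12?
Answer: 459/36191 + 48*√6/36191 ≈ 0.015931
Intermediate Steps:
a(V) = 2*V*(V + √2*√V) (a(V) = (V + √(2*V))*(2*V) = (V + √2*√V)*(2*V) = 2*V*(V + √2*√V))
q = 42571 (q = -3 + 42574 = 42571)
(S(171) + a(r(-14)))/(-6380 + q) = (171 + (2*12² + 2*√2*12^(3/2)))/(-6380 + 42571) = (171 + (2*144 + 2*√2*(24*√3)))/36191 = (171 + (288 + 48*√6))*(1/36191) = (459 + 48*√6)*(1/36191) = 459/36191 + 48*√6/36191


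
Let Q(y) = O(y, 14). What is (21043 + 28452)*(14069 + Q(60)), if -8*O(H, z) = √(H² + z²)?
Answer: 696345155 - 49495*√949/4 ≈ 6.9596e+8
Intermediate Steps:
O(H, z) = -√(H² + z²)/8
Q(y) = -√(196 + y²)/8 (Q(y) = -√(y² + 14²)/8 = -√(y² + 196)/8 = -√(196 + y²)/8)
(21043 + 28452)*(14069 + Q(60)) = (21043 + 28452)*(14069 - √(196 + 60²)/8) = 49495*(14069 - √(196 + 3600)/8) = 49495*(14069 - √949/4) = 696345155 - 49495*√949/4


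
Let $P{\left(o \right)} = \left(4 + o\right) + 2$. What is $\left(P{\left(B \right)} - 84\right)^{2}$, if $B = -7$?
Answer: $7225$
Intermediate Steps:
$P{\left(o \right)} = 6 + o$
$\left(P{\left(B \right)} - 84\right)^{2} = \left(\left(6 - 7\right) - 84\right)^{2} = \left(-1 - 84\right)^{2} = \left(-85\right)^{2} = 7225$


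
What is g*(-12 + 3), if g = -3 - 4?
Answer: 63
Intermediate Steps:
g = -7
g*(-12 + 3) = -7*(-12 + 3) = -7*(-9) = 63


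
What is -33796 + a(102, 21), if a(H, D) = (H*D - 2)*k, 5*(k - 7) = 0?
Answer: -18816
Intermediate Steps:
k = 7 (k = 7 + (⅕)*0 = 7 + 0 = 7)
a(H, D) = -14 + 7*D*H (a(H, D) = (H*D - 2)*7 = (D*H - 2)*7 = (-2 + D*H)*7 = -14 + 7*D*H)
-33796 + a(102, 21) = -33796 + (-14 + 7*21*102) = -33796 + (-14 + 14994) = -33796 + 14980 = -18816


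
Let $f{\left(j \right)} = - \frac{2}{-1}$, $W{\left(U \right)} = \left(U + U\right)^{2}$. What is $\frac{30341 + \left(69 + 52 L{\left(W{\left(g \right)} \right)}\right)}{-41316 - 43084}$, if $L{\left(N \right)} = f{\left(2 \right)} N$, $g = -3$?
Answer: $- \frac{17077}{42200} \approx -0.40467$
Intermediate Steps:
$W{\left(U \right)} = 4 U^{2}$ ($W{\left(U \right)} = \left(2 U\right)^{2} = 4 U^{2}$)
$f{\left(j \right)} = 2$ ($f{\left(j \right)} = \left(-2\right) \left(-1\right) = 2$)
$L{\left(N \right)} = 2 N$
$\frac{30341 + \left(69 + 52 L{\left(W{\left(g \right)} \right)}\right)}{-41316 - 43084} = \frac{30341 + \left(69 + 52 \cdot 2 \cdot 4 \left(-3\right)^{2}\right)}{-41316 - 43084} = \frac{30341 + \left(69 + 52 \cdot 2 \cdot 4 \cdot 9\right)}{-84400} = \left(30341 + \left(69 + 52 \cdot 2 \cdot 36\right)\right) \left(- \frac{1}{84400}\right) = \left(30341 + \left(69 + 52 \cdot 72\right)\right) \left(- \frac{1}{84400}\right) = \left(30341 + \left(69 + 3744\right)\right) \left(- \frac{1}{84400}\right) = \left(30341 + 3813\right) \left(- \frac{1}{84400}\right) = 34154 \left(- \frac{1}{84400}\right) = - \frac{17077}{42200}$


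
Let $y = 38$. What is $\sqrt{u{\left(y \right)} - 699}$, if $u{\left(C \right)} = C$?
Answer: $i \sqrt{661} \approx 25.71 i$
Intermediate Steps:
$\sqrt{u{\left(y \right)} - 699} = \sqrt{38 - 699} = \sqrt{-661} = i \sqrt{661}$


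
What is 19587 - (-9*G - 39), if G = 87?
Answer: 20409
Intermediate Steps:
19587 - (-9*G - 39) = 19587 - (-9*87 - 39) = 19587 - (-783 - 39) = 19587 - 1*(-822) = 19587 + 822 = 20409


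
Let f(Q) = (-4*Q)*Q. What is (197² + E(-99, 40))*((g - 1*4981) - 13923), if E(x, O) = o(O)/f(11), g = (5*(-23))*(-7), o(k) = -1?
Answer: -339963598143/484 ≈ -7.0240e+8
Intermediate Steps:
g = 805 (g = -115*(-7) = 805)
f(Q) = -4*Q²
E(x, O) = 1/484 (E(x, O) = -1/((-4*11²)) = -1/((-4*121)) = -1/(-484) = -1*(-1/484) = 1/484)
(197² + E(-99, 40))*((g - 1*4981) - 13923) = (197² + 1/484)*((805 - 1*4981) - 13923) = (38809 + 1/484)*((805 - 4981) - 13923) = 18783557*(-4176 - 13923)/484 = (18783557/484)*(-18099) = -339963598143/484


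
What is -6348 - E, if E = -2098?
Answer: -4250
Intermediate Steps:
-6348 - E = -6348 - 1*(-2098) = -6348 + 2098 = -4250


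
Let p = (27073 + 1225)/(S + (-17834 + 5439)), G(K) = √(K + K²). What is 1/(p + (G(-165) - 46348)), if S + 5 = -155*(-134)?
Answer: -73790007885/3419726724995351 - 35028450*√6765/37616993974948861 ≈ -2.1654e-5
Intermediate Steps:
S = 20765 (S = -5 - 155*(-134) = -5 + 20770 = 20765)
p = 14149/4185 (p = (27073 + 1225)/(20765 + (-17834 + 5439)) = 28298/(20765 - 12395) = 28298/8370 = 28298*(1/8370) = 14149/4185 ≈ 3.3809)
1/(p + (G(-165) - 46348)) = 1/(14149/4185 + (√(-165*(1 - 165)) - 46348)) = 1/(14149/4185 + (√(-165*(-164)) - 46348)) = 1/(14149/4185 + (√27060 - 46348)) = 1/(14149/4185 + (2*√6765 - 46348)) = 1/(14149/4185 + (-46348 + 2*√6765)) = 1/(-193952231/4185 + 2*√6765)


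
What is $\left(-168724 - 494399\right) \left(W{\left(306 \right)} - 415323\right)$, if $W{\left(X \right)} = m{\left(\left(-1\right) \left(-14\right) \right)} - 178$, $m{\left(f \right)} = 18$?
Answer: $275516333409$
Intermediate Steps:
$W{\left(X \right)} = -160$ ($W{\left(X \right)} = 18 - 178 = -160$)
$\left(-168724 - 494399\right) \left(W{\left(306 \right)} - 415323\right) = \left(-168724 - 494399\right) \left(-160 - 415323\right) = \left(-663123\right) \left(-415483\right) = 275516333409$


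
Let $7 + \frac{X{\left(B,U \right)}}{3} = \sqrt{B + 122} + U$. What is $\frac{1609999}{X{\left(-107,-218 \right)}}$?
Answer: $- \frac{8049995}{3374} - \frac{1609999 \sqrt{15}}{151830} \approx -2427.0$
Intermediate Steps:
$X{\left(B,U \right)} = -21 + 3 U + 3 \sqrt{122 + B}$ ($X{\left(B,U \right)} = -21 + 3 \left(\sqrt{B + 122} + U\right) = -21 + 3 \left(\sqrt{122 + B} + U\right) = -21 + 3 \left(U + \sqrt{122 + B}\right) = -21 + \left(3 U + 3 \sqrt{122 + B}\right) = -21 + 3 U + 3 \sqrt{122 + B}$)
$\frac{1609999}{X{\left(-107,-218 \right)}} = \frac{1609999}{-21 + 3 \left(-218\right) + 3 \sqrt{122 - 107}} = \frac{1609999}{-21 - 654 + 3 \sqrt{15}} = \frac{1609999}{-675 + 3 \sqrt{15}}$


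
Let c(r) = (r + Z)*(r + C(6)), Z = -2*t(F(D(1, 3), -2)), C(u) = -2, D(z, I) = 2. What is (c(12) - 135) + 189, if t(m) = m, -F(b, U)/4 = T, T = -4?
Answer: -146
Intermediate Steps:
F(b, U) = 16 (F(b, U) = -4*(-4) = 16)
Z = -32 (Z = -2*16 = -32)
c(r) = (-32 + r)*(-2 + r) (c(r) = (r - 32)*(r - 2) = (-32 + r)*(-2 + r))
(c(12) - 135) + 189 = ((64 + 12² - 34*12) - 135) + 189 = ((64 + 144 - 408) - 135) + 189 = (-200 - 135) + 189 = -335 + 189 = -146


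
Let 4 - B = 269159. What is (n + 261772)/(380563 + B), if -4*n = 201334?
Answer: 140959/74272 ≈ 1.8979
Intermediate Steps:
n = -100667/2 (n = -1/4*201334 = -100667/2 ≈ -50334.)
B = -269155 (B = 4 - 1*269159 = 4 - 269159 = -269155)
(n + 261772)/(380563 + B) = (-100667/2 + 261772)/(380563 - 269155) = (422877/2)/111408 = (422877/2)*(1/111408) = 140959/74272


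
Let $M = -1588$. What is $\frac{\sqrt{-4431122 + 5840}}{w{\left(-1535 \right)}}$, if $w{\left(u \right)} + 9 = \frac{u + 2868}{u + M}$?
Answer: $- \frac{9369 i \sqrt{491698}}{29440} \approx - 223.15 i$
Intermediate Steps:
$w{\left(u \right)} = -9 + \frac{2868 + u}{-1588 + u}$ ($w{\left(u \right)} = -9 + \frac{u + 2868}{u - 1588} = -9 + \frac{2868 + u}{-1588 + u}$)
$\frac{\sqrt{-4431122 + 5840}}{w{\left(-1535 \right)}} = \frac{\sqrt{-4431122 + 5840}}{8 \frac{1}{-1588 - 1535} \left(2145 - -1535\right)} = \frac{\sqrt{-4425282}}{8 \frac{1}{-3123} \left(2145 + 1535\right)} = \frac{3 i \sqrt{491698}}{8 \left(- \frac{1}{3123}\right) 3680} = \frac{3 i \sqrt{491698}}{- \frac{29440}{3123}} = 3 i \sqrt{491698} \left(- \frac{3123}{29440}\right) = - \frac{9369 i \sqrt{491698}}{29440}$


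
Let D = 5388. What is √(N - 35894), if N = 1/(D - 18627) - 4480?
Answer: I*√786266250277/4413 ≈ 200.93*I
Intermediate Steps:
N = -59310721/13239 (N = 1/(5388 - 18627) - 4480 = 1/(-13239) - 4480 = -1/13239 - 4480 = -59310721/13239 ≈ -4480.0)
√(N - 35894) = √(-59310721/13239 - 35894) = √(-534511387/13239) = I*√786266250277/4413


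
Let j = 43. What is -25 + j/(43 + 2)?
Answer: -1082/45 ≈ -24.044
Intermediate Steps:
-25 + j/(43 + 2) = -25 + 43/(43 + 2) = -25 + 43/45 = -1082/45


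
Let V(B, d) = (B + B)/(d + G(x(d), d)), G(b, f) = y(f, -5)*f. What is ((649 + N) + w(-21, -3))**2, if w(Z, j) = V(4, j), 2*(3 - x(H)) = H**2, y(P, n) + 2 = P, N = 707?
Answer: 16564900/9 ≈ 1.8405e+6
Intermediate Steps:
y(P, n) = -2 + P
x(H) = 3 - H**2/2
G(b, f) = f*(-2 + f) (G(b, f) = (-2 + f)*f = f*(-2 + f))
V(B, d) = 2*B/(d + d*(-2 + d)) (V(B, d) = (B + B)/(d + d*(-2 + d)) = (2*B)/(d + d*(-2 + d)) = 2*B/(d + d*(-2 + d)))
w(Z, j) = 8/(j*(-1 + j)) (w(Z, j) = 2*4/(j*(-1 + j)) = 8/(j*(-1 + j)))
((649 + N) + w(-21, -3))**2 = ((649 + 707) + 8/(-3*(-1 - 3)))**2 = (1356 + 8*(-1/3)/(-4))**2 = (1356 + 8*(-1/3)*(-1/4))**2 = (1356 + 2/3)**2 = (4070/3)**2 = 16564900/9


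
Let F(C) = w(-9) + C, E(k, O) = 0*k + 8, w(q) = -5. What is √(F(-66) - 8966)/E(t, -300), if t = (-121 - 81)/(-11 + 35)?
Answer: I*√9037/8 ≈ 11.883*I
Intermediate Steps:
t = -101/12 (t = -202/24 = -202*1/24 = -101/12 ≈ -8.4167)
E(k, O) = 8 (E(k, O) = 0 + 8 = 8)
F(C) = -5 + C
√(F(-66) - 8966)/E(t, -300) = √((-5 - 66) - 8966)/8 = √(-71 - 8966)*(⅛) = √(-9037)*(⅛) = (I*√9037)*(⅛) = I*√9037/8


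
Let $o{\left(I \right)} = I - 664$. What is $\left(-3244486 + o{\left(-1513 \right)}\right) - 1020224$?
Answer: $-4266887$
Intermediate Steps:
$o{\left(I \right)} = -664 + I$ ($o{\left(I \right)} = I - 664 = -664 + I$)
$\left(-3244486 + o{\left(-1513 \right)}\right) - 1020224 = \left(-3244486 - 2177\right) - 1020224 = -3246663 - 1020224 = -4266887$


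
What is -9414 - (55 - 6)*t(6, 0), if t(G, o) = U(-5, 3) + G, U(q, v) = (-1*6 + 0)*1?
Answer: -9414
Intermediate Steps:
U(q, v) = -6 (U(q, v) = (-6 + 0)*1 = -6*1 = -6)
t(G, o) = -6 + G
-9414 - (55 - 6)*t(6, 0) = -9414 - (55 - 6)*(-6 + 6) = -9414 - 49*0 = -9414 - 1*0 = -9414 + 0 = -9414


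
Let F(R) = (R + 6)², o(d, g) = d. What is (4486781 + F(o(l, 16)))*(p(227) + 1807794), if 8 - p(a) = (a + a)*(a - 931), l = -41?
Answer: 9547864748508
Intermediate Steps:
p(a) = 8 - 2*a*(-931 + a) (p(a) = 8 - (a + a)*(a - 931) = 8 - 2*a*(-931 + a))
F(R) = (6 + R)²
(4486781 + F(o(l, 16)))*(p(227) + 1807794) = (4486781 + (6 - 41)²)*((8 - 2*227² + 1862*227) + 1807794) = (4486781 + (-35)²)*((8 - 2*51529 + 422674) + 1807794) = (4486781 + 1225)*((8 - 103058 + 422674) + 1807794) = 4488006*(319624 + 1807794) = 4488006*2127418 = 9547864748508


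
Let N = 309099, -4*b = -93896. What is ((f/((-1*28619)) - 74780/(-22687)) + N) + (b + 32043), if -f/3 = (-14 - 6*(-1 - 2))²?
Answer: 236739745329644/649279253 ≈ 3.6462e+5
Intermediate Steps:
b = 23474 (b = -¼*(-93896) = 23474)
f = -48 (f = -3*(-14 - 6*(-1 - 2))² = -3*(-14 - 6*(-3))² = -3*(-14 + 18)² = -3*4² = -3*16 = -48)
((f/((-1*28619)) - 74780/(-22687)) + N) + (b + 32043) = ((-48/((-1*28619)) - 74780/(-22687)) + 309099) + (23474 + 32043) = ((-48/(-28619) - 74780*(-1/22687)) + 309099) + 55517 = ((-48*(-1/28619) + 74780/22687) + 309099) + 55517 = ((48/28619 + 74780/22687) + 309099) + 55517 = (2141217796/649279253 + 309099) + 55517 = 200693709040843/649279253 + 55517 = 236739745329644/649279253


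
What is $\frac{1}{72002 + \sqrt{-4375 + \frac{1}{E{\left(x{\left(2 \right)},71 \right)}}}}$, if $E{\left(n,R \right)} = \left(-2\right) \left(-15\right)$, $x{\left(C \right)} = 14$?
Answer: $\frac{2160060}{155528771369} - \frac{i \sqrt{3937470}}{155528771369} \approx 1.3888 \cdot 10^{-5} - 1.2758 \cdot 10^{-8} i$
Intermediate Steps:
$E{\left(n,R \right)} = 30$
$\frac{1}{72002 + \sqrt{-4375 + \frac{1}{E{\left(x{\left(2 \right)},71 \right)}}}} = \frac{1}{72002 + \sqrt{-4375 + \frac{1}{30}}} = \frac{1}{72002 + \sqrt{- \frac{131249}{30}}} = \frac{1}{72002 + \frac{i \sqrt{3937470}}{30}}$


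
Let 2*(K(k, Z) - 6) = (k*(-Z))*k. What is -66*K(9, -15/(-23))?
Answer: 30987/23 ≈ 1347.3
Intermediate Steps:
K(k, Z) = 6 - Z*k²/2 (K(k, Z) = 6 + ((k*(-Z))*k)/2 = 6 + ((-Z*k)*k)/2 = 6 + (-Z*k²)/2 = 6 - Z*k²/2)
-66*K(9, -15/(-23)) = -66*(6 - ½*(-15/(-23))*9²) = -66*(6 - ½*(-15*(-1/23))*81) = -66*(6 - ½*15/23*81) = -66*(6 - 1215/46) = -66*(-939/46) = 30987/23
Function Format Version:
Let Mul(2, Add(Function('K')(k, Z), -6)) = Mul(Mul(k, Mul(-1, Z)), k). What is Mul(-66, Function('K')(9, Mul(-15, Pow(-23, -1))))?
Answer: Rational(30987, 23) ≈ 1347.3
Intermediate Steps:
Function('K')(k, Z) = Add(6, Mul(Rational(-1, 2), Z, Pow(k, 2))) (Function('K')(k, Z) = Add(6, Mul(Rational(1, 2), Mul(Mul(k, Mul(-1, Z)), k))) = Add(6, Mul(Rational(1, 2), Mul(Mul(-1, Z, k), k))) = Add(6, Mul(Rational(1, 2), Mul(-1, Z, Pow(k, 2)))) = Add(6, Mul(Rational(-1, 2), Z, Pow(k, 2))))
Mul(-66, Function('K')(9, Mul(-15, Pow(-23, -1)))) = Mul(-66, Add(6, Mul(Rational(-1, 2), Mul(-15, Pow(-23, -1)), Pow(9, 2)))) = Mul(-66, Add(6, Mul(Rational(-1, 2), Mul(-15, Rational(-1, 23)), 81))) = Mul(-66, Add(6, Mul(Rational(-1, 2), Rational(15, 23), 81))) = Mul(-66, Add(6, Rational(-1215, 46))) = Mul(-66, Rational(-939, 46)) = Rational(30987, 23)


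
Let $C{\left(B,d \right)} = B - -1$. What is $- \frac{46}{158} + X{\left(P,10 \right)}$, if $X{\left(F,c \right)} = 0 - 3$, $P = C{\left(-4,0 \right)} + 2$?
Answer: $- \frac{260}{79} \approx -3.2911$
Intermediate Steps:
$C{\left(B,d \right)} = 1 + B$ ($C{\left(B,d \right)} = B + 1 = 1 + B$)
$P = -1$ ($P = \left(1 - 4\right) + 2 = -3 + 2 = -1$)
$X{\left(F,c \right)} = -3$
$- \frac{46}{158} + X{\left(P,10 \right)} = - \frac{46}{158} - 3 = \left(-46\right) \frac{1}{158} - 3 = - \frac{23}{79} - 3 = - \frac{260}{79}$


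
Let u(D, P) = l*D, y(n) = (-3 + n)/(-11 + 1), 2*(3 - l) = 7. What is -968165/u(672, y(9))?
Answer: 968165/336 ≈ 2881.4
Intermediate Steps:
l = -1/2 (l = 3 - 1/2*7 = 3 - 7/2 = -1/2 ≈ -0.50000)
y(n) = 3/10 - n/10 (y(n) = (-3 + n)/(-10) = (-3 + n)*(-1/10) = 3/10 - n/10)
u(D, P) = -D/2
-968165/u(672, y(9)) = -968165/((-1/2*672)) = -968165/(-336) = -968165*(-1/336) = 968165/336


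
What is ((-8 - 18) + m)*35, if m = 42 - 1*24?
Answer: -280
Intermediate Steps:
m = 18 (m = 42 - 24 = 18)
((-8 - 18) + m)*35 = ((-8 - 18) + 18)*35 = (-26 + 18)*35 = -8*35 = -280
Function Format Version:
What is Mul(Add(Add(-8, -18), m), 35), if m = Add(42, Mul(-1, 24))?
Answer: -280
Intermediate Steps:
m = 18 (m = Add(42, -24) = 18)
Mul(Add(Add(-8, -18), m), 35) = Mul(Add(Add(-8, -18), 18), 35) = Mul(Add(-26, 18), 35) = Mul(-8, 35) = -280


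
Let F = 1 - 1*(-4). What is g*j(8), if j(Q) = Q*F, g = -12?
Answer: -480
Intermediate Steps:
F = 5 (F = 1 + 4 = 5)
j(Q) = 5*Q (j(Q) = Q*5 = 5*Q)
g*j(8) = -60*8 = -12*40 = -480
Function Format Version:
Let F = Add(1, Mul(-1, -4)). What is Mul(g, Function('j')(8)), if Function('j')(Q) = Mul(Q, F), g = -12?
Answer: -480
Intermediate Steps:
F = 5 (F = Add(1, 4) = 5)
Function('j')(Q) = Mul(5, Q) (Function('j')(Q) = Mul(Q, 5) = Mul(5, Q))
Mul(g, Function('j')(8)) = Mul(-12, Mul(5, 8)) = Mul(-12, 40) = -480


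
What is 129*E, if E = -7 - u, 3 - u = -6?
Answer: -2064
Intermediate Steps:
u = 9 (u = 3 - 1*(-6) = 3 + 6 = 9)
E = -16 (E = -7 - 1*9 = -7 - 9 = -16)
129*E = 129*(-16) = -2064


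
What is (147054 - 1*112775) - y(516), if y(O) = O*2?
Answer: 33247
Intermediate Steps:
y(O) = 2*O
(147054 - 1*112775) - y(516) = (147054 - 1*112775) - 2*516 = (147054 - 112775) - 1*1032 = 34279 - 1032 = 33247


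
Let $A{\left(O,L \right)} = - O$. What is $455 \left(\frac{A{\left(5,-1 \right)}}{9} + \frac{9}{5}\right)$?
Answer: $\frac{5096}{9} \approx 566.22$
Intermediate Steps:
$455 \left(\frac{A{\left(5,-1 \right)}}{9} + \frac{9}{5}\right) = 455 \left(\frac{\left(-1\right) 5}{9} + \frac{9}{5}\right) = 455 \left(\left(-5\right) \frac{1}{9} + 9 \cdot \frac{1}{5}\right) = 455 \left(- \frac{5}{9} + \frac{9}{5}\right) = 455 \cdot \frac{56}{45} = \frac{5096}{9}$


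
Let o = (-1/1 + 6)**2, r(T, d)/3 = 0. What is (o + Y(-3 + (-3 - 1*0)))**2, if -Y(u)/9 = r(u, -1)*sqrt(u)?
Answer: 625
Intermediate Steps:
r(T, d) = 0 (r(T, d) = 3*0 = 0)
Y(u) = 0 (Y(u) = -0*sqrt(u) = -9*0 = 0)
o = 25 (o = (-1*1 + 6)**2 = (-1 + 6)**2 = 5**2 = 25)
(o + Y(-3 + (-3 - 1*0)))**2 = (25 + 0)**2 = 25**2 = 625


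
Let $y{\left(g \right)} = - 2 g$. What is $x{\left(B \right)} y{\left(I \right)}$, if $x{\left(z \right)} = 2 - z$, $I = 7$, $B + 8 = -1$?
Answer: $-154$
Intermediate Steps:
$B = -9$ ($B = -8 - 1 = -9$)
$x{\left(B \right)} y{\left(I \right)} = \left(2 - -9\right) \left(\left(-2\right) 7\right) = \left(2 + 9\right) \left(-14\right) = 11 \left(-14\right) = -154$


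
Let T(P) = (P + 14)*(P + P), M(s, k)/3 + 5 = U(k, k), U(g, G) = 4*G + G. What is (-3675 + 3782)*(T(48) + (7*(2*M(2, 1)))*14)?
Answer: 636864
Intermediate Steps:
U(g, G) = 5*G
M(s, k) = -15 + 15*k (M(s, k) = -15 + 3*(5*k) = -15 + 15*k)
T(P) = 2*P*(14 + P) (T(P) = (14 + P)*(2*P) = 2*P*(14 + P))
(-3675 + 3782)*(T(48) + (7*(2*M(2, 1)))*14) = (-3675 + 3782)*(2*48*(14 + 48) + (7*(2*(-15 + 15*1)))*14) = 107*(2*48*62 + (7*(2*(-15 + 15)))*14) = 107*(5952 + (7*(2*0))*14) = 107*(5952 + (7*0)*14) = 107*(5952 + 0*14) = 107*(5952 + 0) = 107*5952 = 636864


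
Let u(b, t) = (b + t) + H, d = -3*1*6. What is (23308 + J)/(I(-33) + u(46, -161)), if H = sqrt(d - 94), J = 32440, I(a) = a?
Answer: -515669/1376 - 13937*I*sqrt(7)/1376 ≈ -374.76 - 26.798*I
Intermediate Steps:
d = -18 (d = -3*6 = -18)
H = 4*I*sqrt(7) (H = sqrt(-18 - 94) = sqrt(-112) = 4*I*sqrt(7) ≈ 10.583*I)
u(b, t) = b + t + 4*I*sqrt(7) (u(b, t) = (b + t) + 4*I*sqrt(7) = b + t + 4*I*sqrt(7))
(23308 + J)/(I(-33) + u(46, -161)) = (23308 + 32440)/(-33 + (46 - 161 + 4*I*sqrt(7))) = 55748/(-33 + (-115 + 4*I*sqrt(7))) = 55748/(-148 + 4*I*sqrt(7))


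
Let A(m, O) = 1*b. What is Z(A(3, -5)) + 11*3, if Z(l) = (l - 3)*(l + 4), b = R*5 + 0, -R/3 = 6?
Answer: 8031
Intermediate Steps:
R = -18 (R = -3*6 = -18)
b = -90 (b = -18*5 + 0 = -90 + 0 = -90)
A(m, O) = -90 (A(m, O) = 1*(-90) = -90)
Z(l) = (-3 + l)*(4 + l)
Z(A(3, -5)) + 11*3 = (-12 - 90 + (-90)**2) + 11*3 = (-12 - 90 + 8100) + 33 = 7998 + 33 = 8031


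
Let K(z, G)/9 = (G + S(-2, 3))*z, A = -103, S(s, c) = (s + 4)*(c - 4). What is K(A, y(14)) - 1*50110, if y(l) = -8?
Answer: -40840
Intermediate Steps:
S(s, c) = (-4 + c)*(4 + s) (S(s, c) = (4 + s)*(-4 + c) = (-4 + c)*(4 + s))
K(z, G) = 9*z*(-2 + G) (K(z, G) = 9*((G + (-16 - 4*(-2) + 4*3 + 3*(-2)))*z) = 9*((G + (-16 + 8 + 12 - 6))*z) = 9*((G - 2)*z) = 9*((-2 + G)*z) = 9*(z*(-2 + G)) = 9*z*(-2 + G))
K(A, y(14)) - 1*50110 = 9*(-103)*(-2 - 8) - 1*50110 = 9*(-103)*(-10) - 50110 = 9270 - 50110 = -40840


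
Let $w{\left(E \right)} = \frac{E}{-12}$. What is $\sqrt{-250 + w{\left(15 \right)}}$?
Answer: $\frac{i \sqrt{1005}}{2} \approx 15.851 i$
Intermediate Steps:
$w{\left(E \right)} = - \frac{E}{12}$ ($w{\left(E \right)} = E \left(- \frac{1}{12}\right) = - \frac{E}{12}$)
$\sqrt{-250 + w{\left(15 \right)}} = \sqrt{-250 - \frac{5}{4}} = \sqrt{- \frac{1005}{4}} = \frac{i \sqrt{1005}}{2}$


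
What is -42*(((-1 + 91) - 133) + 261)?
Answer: -9156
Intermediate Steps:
-42*(((-1 + 91) - 133) + 261) = -42*((90 - 133) + 261) = -42*(-43 + 261) = -42*218 = -9156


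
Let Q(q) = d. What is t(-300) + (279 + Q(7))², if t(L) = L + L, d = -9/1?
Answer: 72300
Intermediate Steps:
d = -9 (d = -9*1 = -9)
Q(q) = -9
t(L) = 2*L
t(-300) + (279 + Q(7))² = 2*(-300) + (279 - 9)² = -600 + 270² = -600 + 72900 = 72300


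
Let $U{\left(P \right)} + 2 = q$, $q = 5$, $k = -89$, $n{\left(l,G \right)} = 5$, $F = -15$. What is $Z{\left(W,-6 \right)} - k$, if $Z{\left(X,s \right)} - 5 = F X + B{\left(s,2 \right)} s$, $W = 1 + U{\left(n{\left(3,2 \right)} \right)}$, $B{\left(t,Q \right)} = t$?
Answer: $70$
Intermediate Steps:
$U{\left(P \right)} = 3$ ($U{\left(P \right)} = -2 + 5 = 3$)
$W = 4$ ($W = 1 + 3 = 4$)
$Z{\left(X,s \right)} = 5 + s^{2} - 15 X$ ($Z{\left(X,s \right)} = 5 - \left(15 X - s s\right) = 5 - \left(- s^{2} + 15 X\right) = 5 + s^{2} - 15 X$)
$Z{\left(W,-6 \right)} - k = \left(5 + \left(-6\right)^{2} - 60\right) - -89 = \left(5 + 36 - 60\right) + 89 = -19 + 89 = 70$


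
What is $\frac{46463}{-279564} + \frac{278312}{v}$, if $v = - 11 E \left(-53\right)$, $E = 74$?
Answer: $\frac{37900754611}{6030475044} \approx 6.2849$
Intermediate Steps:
$v = 43142$ ($v = \left(-11\right) 74 \left(-53\right) = \left(-814\right) \left(-53\right) = 43142$)
$\frac{46463}{-279564} + \frac{278312}{v} = \frac{46463}{-279564} + \frac{278312}{43142} = 46463 \left(- \frac{1}{279564}\right) + 278312 \cdot \frac{1}{43142} = - \frac{46463}{279564} + \frac{139156}{21571} = \frac{37900754611}{6030475044}$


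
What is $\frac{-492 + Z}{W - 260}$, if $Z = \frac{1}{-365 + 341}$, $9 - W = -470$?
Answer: $- \frac{11809}{5256} \approx -2.2468$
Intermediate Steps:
$W = 479$ ($W = 9 - -470 = 9 + 470 = 479$)
$Z = - \frac{1}{24}$ ($Z = \frac{1}{-24} = - \frac{1}{24} \approx -0.041667$)
$\frac{-492 + Z}{W - 260} = \frac{-492 - \frac{1}{24}}{479 - 260} = - \frac{11809}{24 \cdot 219} = \left(- \frac{11809}{24}\right) \frac{1}{219} = - \frac{11809}{5256}$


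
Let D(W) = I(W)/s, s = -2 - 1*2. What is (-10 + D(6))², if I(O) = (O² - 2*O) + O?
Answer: 1225/4 ≈ 306.25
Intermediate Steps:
s = -4 (s = -2 - 2 = -4)
I(O) = O² - O
D(W) = -W*(-1 + W)/4 (D(W) = (W*(-1 + W))/(-4) = (W*(-1 + W))*(-¼) = -W*(-1 + W)/4)
(-10 + D(6))² = (-10 + (¼)*6*(1 - 1*6))² = (-10 + (¼)*6*(1 - 6))² = (-10 + (¼)*6*(-5))² = (-10 - 15/2)² = (-35/2)² = 1225/4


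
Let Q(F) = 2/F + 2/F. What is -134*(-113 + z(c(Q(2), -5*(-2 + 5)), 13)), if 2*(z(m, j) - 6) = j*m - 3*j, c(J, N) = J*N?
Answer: 43081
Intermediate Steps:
Q(F) = 4/F
z(m, j) = 6 - 3*j/2 + j*m/2 (z(m, j) = 6 + (j*m - 3*j)/2 = 6 + (-3*j + j*m)/2 = 6 + (-3*j/2 + j*m/2) = 6 - 3*j/2 + j*m/2)
-134*(-113 + z(c(Q(2), -5*(-2 + 5)), 13)) = -134*(-113 + (6 - 3/2*13 + (1/2)*13*((4/2)*(-5*(-2 + 5))))) = -134*(-113 + (6 - 39/2 + (1/2)*13*((4*(1/2))*(-5*3)))) = -134*(-113 + (6 - 39/2 + (1/2)*13*(2*(-15)))) = -134*(-113 + (6 - 39/2 + (1/2)*13*(-30))) = -134*(-113 + (6 - 39/2 - 195)) = -134*(-113 - 417/2) = -134*(-643/2) = 43081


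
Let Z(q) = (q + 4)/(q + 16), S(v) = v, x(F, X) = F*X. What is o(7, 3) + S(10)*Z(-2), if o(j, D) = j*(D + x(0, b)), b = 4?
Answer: 157/7 ≈ 22.429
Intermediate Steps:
Z(q) = (4 + q)/(16 + q)
o(j, D) = D*j (o(j, D) = j*(D + 0*4) = j*(D + 0) = j*D = D*j)
o(7, 3) + S(10)*Z(-2) = 3*7 + 10*((4 - 2)/(16 - 2)) = 21 + 10*(2/14) = 21 + 10*((1/14)*2) = 21 + 10*(⅐) = 21 + 10/7 = 157/7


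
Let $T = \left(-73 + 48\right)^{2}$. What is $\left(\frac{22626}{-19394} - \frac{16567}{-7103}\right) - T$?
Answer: $- \frac{42968325415}{68877791} \approx -623.83$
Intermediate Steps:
$T = 625$ ($T = \left(-25\right)^{2} = 625$)
$\left(\frac{22626}{-19394} - \frac{16567}{-7103}\right) - T = \left(\frac{22626}{-19394} - \frac{16567}{-7103}\right) - 625 = \left(22626 \left(- \frac{1}{19394}\right) - - \frac{16567}{7103}\right) - 625 = \left(- \frac{11313}{9697} + \frac{16567}{7103}\right) - 625 = \frac{80293960}{68877791} - 625 = - \frac{42968325415}{68877791}$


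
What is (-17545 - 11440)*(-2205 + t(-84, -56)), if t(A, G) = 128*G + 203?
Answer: 265792450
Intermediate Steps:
t(A, G) = 203 + 128*G
(-17545 - 11440)*(-2205 + t(-84, -56)) = (-17545 - 11440)*(-2205 + (203 + 128*(-56))) = -28985*(-2205 + (203 - 7168)) = -28985*(-2205 - 6965) = -28985*(-9170) = 265792450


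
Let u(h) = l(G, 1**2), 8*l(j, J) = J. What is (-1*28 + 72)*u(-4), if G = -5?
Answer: 11/2 ≈ 5.5000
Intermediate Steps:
l(j, J) = J/8
u(h) = 1/8 (u(h) = (1/8)*1**2 = (1/8)*1 = 1/8)
(-1*28 + 72)*u(-4) = (-1*28 + 72)*(1/8) = (-28 + 72)*(1/8) = 44*(1/8) = 11/2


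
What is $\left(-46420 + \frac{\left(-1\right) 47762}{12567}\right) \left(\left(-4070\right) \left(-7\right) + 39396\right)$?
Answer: $- \frac{39605228835172}{12567} \approx -3.1515 \cdot 10^{9}$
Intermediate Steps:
$\left(-46420 + \frac{\left(-1\right) 47762}{12567}\right) \left(\left(-4070\right) \left(-7\right) + 39396\right) = \left(-46420 - \frac{47762}{12567}\right) \left(28490 + 39396\right) = \left(-46420 - \frac{47762}{12567}\right) 67886 = \left(- \frac{583407902}{12567}\right) 67886 = - \frac{39605228835172}{12567}$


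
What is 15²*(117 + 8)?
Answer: 28125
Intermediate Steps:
15²*(117 + 8) = 225*125 = 28125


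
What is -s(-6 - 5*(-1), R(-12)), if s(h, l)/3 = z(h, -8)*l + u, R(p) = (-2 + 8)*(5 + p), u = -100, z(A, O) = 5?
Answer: 930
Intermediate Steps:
R(p) = 30 + 6*p (R(p) = 6*(5 + p) = 30 + 6*p)
s(h, l) = -300 + 15*l (s(h, l) = 3*(5*l - 100) = 3*(-100 + 5*l) = -300 + 15*l)
-s(-6 - 5*(-1), R(-12)) = -(-300 + 15*(30 + 6*(-12))) = -(-300 + 15*(30 - 72)) = -(-300 + 15*(-42)) = -(-300 - 630) = -1*(-930) = 930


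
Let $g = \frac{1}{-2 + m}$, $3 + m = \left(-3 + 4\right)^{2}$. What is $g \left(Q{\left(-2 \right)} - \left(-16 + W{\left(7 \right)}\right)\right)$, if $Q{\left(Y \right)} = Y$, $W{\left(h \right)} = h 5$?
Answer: $\frac{21}{4} \approx 5.25$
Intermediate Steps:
$m = -2$ ($m = -3 + \left(-3 + 4\right)^{2} = -3 + 1^{2} = -3 + 1 = -2$)
$W{\left(h \right)} = 5 h$
$g = - \frac{1}{4}$ ($g = \frac{1}{-2 - 2} = \frac{1}{-4} = - \frac{1}{4} \approx -0.25$)
$g \left(Q{\left(-2 \right)} - \left(-16 + W{\left(7 \right)}\right)\right) = - \frac{-2 + \left(16 - 5 \cdot 7\right)}{4} = - \frac{-2 + \left(16 - 35\right)}{4} = - \frac{-2 - 19}{4} = \left(- \frac{1}{4}\right) \left(-21\right) = \frac{21}{4}$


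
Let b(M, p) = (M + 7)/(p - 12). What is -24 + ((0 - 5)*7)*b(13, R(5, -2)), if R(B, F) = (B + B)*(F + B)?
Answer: -566/9 ≈ -62.889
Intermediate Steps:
R(B, F) = 2*B*(B + F) (R(B, F) = (2*B)*(B + F) = 2*B*(B + F))
b(M, p) = (7 + M)/(-12 + p)
-24 + ((0 - 5)*7)*b(13, R(5, -2)) = -24 + ((0 - 5)*7)*((7 + 13)/(-12 + 2*5*(5 - 2))) = -24 + (-5*7)*(20/(-12 + 2*5*3)) = -24 - 35*20/(-12 + 30) = -24 - 35*20/18 = -24 - 35*10/9 = -24 - 350/9 = -566/9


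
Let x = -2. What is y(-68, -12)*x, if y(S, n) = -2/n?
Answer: -1/3 ≈ -0.33333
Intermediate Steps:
y(-68, -12)*x = -2/(-12)*(-2) = -2*(-1/12)*(-2) = (1/6)*(-2) = -1/3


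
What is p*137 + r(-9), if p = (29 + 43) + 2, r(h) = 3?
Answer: 10141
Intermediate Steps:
p = 74 (p = 72 + 2 = 74)
p*137 + r(-9) = 74*137 + 3 = 10138 + 3 = 10141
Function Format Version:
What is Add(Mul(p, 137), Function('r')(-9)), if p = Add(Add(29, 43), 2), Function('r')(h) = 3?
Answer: 10141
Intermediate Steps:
p = 74 (p = Add(72, 2) = 74)
Add(Mul(p, 137), Function('r')(-9)) = Add(Mul(74, 137), 3) = Add(10138, 3) = 10141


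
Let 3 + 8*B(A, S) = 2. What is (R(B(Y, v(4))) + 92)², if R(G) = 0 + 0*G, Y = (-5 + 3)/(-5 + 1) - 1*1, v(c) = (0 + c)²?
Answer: 8464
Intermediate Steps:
v(c) = c²
Y = -½ (Y = -2/(-4) - 1 = -2*(-¼) - 1 = ½ - 1 = -½ ≈ -0.50000)
B(A, S) = -⅛ (B(A, S) = -3/8 + (⅛)*2 = -3/8 + ¼ = -⅛)
R(G) = 0 (R(G) = 0 + 0 = 0)
(R(B(Y, v(4))) + 92)² = (0 + 92)² = 92² = 8464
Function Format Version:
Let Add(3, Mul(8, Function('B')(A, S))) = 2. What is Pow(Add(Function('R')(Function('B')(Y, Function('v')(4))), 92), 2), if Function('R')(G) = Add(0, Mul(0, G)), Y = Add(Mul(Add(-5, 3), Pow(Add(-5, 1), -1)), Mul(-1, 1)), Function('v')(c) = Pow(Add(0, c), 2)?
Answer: 8464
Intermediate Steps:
Function('v')(c) = Pow(c, 2)
Y = Rational(-1, 2) (Y = Add(Mul(-2, Pow(-4, -1)), -1) = Add(Mul(-2, Rational(-1, 4)), -1) = Add(Rational(1, 2), -1) = Rational(-1, 2) ≈ -0.50000)
Function('B')(A, S) = Rational(-1, 8) (Function('B')(A, S) = Add(Rational(-3, 8), Mul(Rational(1, 8), 2)) = Add(Rational(-3, 8), Rational(1, 4)) = Rational(-1, 8))
Function('R')(G) = 0 (Function('R')(G) = Add(0, 0) = 0)
Pow(Add(Function('R')(Function('B')(Y, Function('v')(4))), 92), 2) = Pow(Add(0, 92), 2) = Pow(92, 2) = 8464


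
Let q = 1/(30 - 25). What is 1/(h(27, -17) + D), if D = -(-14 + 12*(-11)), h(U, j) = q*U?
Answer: 5/757 ≈ 0.0066050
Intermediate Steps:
q = ⅕ (q = 1/5 = ⅕ ≈ 0.20000)
h(U, j) = U/5
D = 146 (D = -(-14 - 132) = -1*(-146) = 146)
1/(h(27, -17) + D) = 1/((⅕)*27 + 146) = 1/(27/5 + 146) = 1/(757/5) = 5/757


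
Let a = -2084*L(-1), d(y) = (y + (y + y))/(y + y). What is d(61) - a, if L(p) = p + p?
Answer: -8333/2 ≈ -4166.5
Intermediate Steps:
d(y) = 3/2 (d(y) = (y + 2*y)/((2*y)) = (3*y)*(1/(2*y)) = 3/2)
L(p) = 2*p
a = 4168 (a = -4168*(-1) = -2084*(-2) = 4168)
d(61) - a = 3/2 - 1*4168 = 3/2 - 4168 = -8333/2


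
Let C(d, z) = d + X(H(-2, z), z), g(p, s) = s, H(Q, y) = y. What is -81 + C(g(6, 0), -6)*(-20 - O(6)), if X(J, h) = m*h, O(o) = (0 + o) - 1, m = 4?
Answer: 519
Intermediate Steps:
O(o) = -1 + o (O(o) = o - 1 = -1 + o)
X(J, h) = 4*h
C(d, z) = d + 4*z
-81 + C(g(6, 0), -6)*(-20 - O(6)) = -81 + (0 + 4*(-6))*(-20 - (-1 + 6)) = -81 + (0 - 24)*(-20 - 1*5) = -81 - 24*(-20 - 5) = -81 - 24*(-25) = -81 + 600 = 519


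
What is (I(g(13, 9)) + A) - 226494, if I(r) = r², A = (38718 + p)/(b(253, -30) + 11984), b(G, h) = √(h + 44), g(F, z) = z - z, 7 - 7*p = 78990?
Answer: -16263944168966/71808121 - 192043*√14/1005313694 ≈ -2.2649e+5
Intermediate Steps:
p = -78983/7 (p = 1 - ⅐*78990 = 1 - 78990/7 = -78983/7 ≈ -11283.)
g(F, z) = 0
b(G, h) = √(44 + h)
A = 192043/(7*(11984 + √14)) (A = (38718 - 78983/7)/(√(44 - 30) + 11984) = 192043/(7*(√14 + 11984)) = 192043/(7*(11984 + √14)) ≈ 2.2886)
(I(g(13, 9)) + A) - 226494 = (0² + (164388808/71808121 - 192043*√14/1005313694)) - 226494 = (0 + (164388808/71808121 - 192043*√14/1005313694)) - 226494 = (164388808/71808121 - 192043*√14/1005313694) - 226494 = -16263944168966/71808121 - 192043*√14/1005313694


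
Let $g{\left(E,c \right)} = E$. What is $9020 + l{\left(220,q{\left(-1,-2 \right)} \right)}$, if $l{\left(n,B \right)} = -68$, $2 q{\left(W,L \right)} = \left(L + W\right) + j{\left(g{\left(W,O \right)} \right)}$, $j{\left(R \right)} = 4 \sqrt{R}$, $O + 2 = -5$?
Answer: $8952$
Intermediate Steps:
$O = -7$ ($O = -2 - 5 = -7$)
$q{\left(W,L \right)} = \frac{L}{2} + \frac{W}{2} + 2 \sqrt{W}$ ($q{\left(W,L \right)} = \frac{\left(L + W\right) + 4 \sqrt{W}}{2} = \frac{L + W + 4 \sqrt{W}}{2} = \frac{L}{2} + \frac{W}{2} + 2 \sqrt{W}$)
$9020 + l{\left(220,q{\left(-1,-2 \right)} \right)} = 9020 - 68 = 8952$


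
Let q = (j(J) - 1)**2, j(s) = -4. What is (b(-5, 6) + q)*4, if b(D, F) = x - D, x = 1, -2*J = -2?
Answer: 124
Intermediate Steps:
J = 1 (J = -1/2*(-2) = 1)
q = 25 (q = (-4 - 1)**2 = (-5)**2 = 25)
b(D, F) = 1 - D
(b(-5, 6) + q)*4 = ((1 - 1*(-5)) + 25)*4 = ((1 + 5) + 25)*4 = (6 + 25)*4 = 31*4 = 124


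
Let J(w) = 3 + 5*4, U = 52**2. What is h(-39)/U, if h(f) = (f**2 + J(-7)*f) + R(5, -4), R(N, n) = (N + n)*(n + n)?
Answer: 77/338 ≈ 0.22781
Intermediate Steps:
U = 2704
R(N, n) = 2*n*(N + n) (R(N, n) = (N + n)*(2*n) = 2*n*(N + n))
J(w) = 23 (J(w) = 3 + 20 = 23)
h(f) = -8 + f**2 + 23*f (h(f) = (f**2 + 23*f) + 2*(-4)*(5 - 4) = (f**2 + 23*f) + 2*(-4)*1 = (f**2 + 23*f) - 8 = -8 + f**2 + 23*f)
h(-39)/U = (-8 + (-39)**2 + 23*(-39))/2704 = (-8 + 1521 - 897)*(1/2704) = 616*(1/2704) = 77/338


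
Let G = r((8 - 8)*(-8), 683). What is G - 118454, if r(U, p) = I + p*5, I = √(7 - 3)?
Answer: -115037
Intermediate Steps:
I = 2 (I = √4 = 2)
r(U, p) = 2 + 5*p (r(U, p) = 2 + p*5 = 2 + 5*p)
G = 3417 (G = 2 + 5*683 = 2 + 3415 = 3417)
G - 118454 = 3417 - 118454 = -115037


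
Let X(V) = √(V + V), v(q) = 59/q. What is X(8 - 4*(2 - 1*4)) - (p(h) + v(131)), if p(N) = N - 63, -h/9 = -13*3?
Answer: -37787/131 + 4*√2 ≈ -282.79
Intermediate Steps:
h = 351 (h = -(-117)*3 = -9*(-39) = 351)
p(N) = -63 + N
X(V) = √2*√V (X(V) = √(2*V) = √2*√V)
X(8 - 4*(2 - 1*4)) - (p(h) + v(131)) = √2*√(8 - 4*(2 - 1*4)) - ((-63 + 351) + 59/131) = √2*√(8 - 4*(2 - 4)) - (288 + 59*(1/131)) = √2*√(8 - 4*(-2)) - (288 + 59/131) = √2*√(8 + 8) - 1*37787/131 = √2*√16 - 37787/131 = √2*4 - 37787/131 = 4*√2 - 37787/131 = -37787/131 + 4*√2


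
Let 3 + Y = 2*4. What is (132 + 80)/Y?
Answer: 212/5 ≈ 42.400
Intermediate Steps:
Y = 5 (Y = -3 + 2*4 = -3 + 8 = 5)
(132 + 80)/Y = (132 + 80)/5 = (⅕)*212 = 212/5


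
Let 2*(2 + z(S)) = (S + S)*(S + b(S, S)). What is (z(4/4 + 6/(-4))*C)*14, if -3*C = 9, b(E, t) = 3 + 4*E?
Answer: 189/2 ≈ 94.500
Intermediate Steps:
z(S) = -2 + S*(3 + 5*S) (z(S) = -2 + ((S + S)*(S + (3 + 4*S)))/2 = -2 + ((2*S)*(3 + 5*S))/2 = -2 + (2*S*(3 + 5*S))/2 = -2 + S*(3 + 5*S))
C = -3 (C = -⅓*9 = -3)
(z(4/4 + 6/(-4))*C)*14 = ((-2 + 3*(4/4 + 6/(-4)) + 5*(4/4 + 6/(-4))²)*(-3))*14 = ((-2 + 3*(4*(¼) + 6*(-¼)) + 5*(4*(¼) + 6*(-¼))²)*(-3))*14 = ((-2 + 3*(1 - 3/2) + 5*(1 - 3/2)²)*(-3))*14 = ((-2 + 3*(-½) + 5*(-½)²)*(-3))*14 = ((-2 - 3/2 + 5*(¼))*(-3))*14 = ((-2 - 3/2 + 5/4)*(-3))*14 = -9/4*(-3)*14 = (27/4)*14 = 189/2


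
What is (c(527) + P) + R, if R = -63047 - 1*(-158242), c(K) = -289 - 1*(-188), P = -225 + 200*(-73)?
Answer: 80269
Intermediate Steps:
P = -14825 (P = -225 - 14600 = -14825)
c(K) = -101 (c(K) = -289 + 188 = -101)
R = 95195 (R = -63047 + 158242 = 95195)
(c(527) + P) + R = (-101 - 14825) + 95195 = -14926 + 95195 = 80269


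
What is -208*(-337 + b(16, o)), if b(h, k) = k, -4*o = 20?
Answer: 71136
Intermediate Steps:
o = -5 (o = -¼*20 = -5)
-208*(-337 + b(16, o)) = -208*(-337 - 5) = -208*(-342) = 71136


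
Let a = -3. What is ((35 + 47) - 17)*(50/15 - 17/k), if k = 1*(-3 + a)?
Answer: 2405/6 ≈ 400.83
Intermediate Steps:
k = -6 (k = 1*(-3 - 3) = 1*(-6) = -6)
((35 + 47) - 17)*(50/15 - 17/k) = ((35 + 47) - 17)*(50/15 - 17/(-6)) = (82 - 17)*(50*(1/15) - 17*(-⅙)) = 65*(10/3 + 17/6) = 65*(37/6) = 2405/6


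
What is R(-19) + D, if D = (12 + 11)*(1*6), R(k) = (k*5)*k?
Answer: 1943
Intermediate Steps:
R(k) = 5*k² (R(k) = (5*k)*k = 5*k²)
D = 138 (D = 23*6 = 138)
R(-19) + D = 5*(-19)² + 138 = 5*361 + 138 = 1805 + 138 = 1943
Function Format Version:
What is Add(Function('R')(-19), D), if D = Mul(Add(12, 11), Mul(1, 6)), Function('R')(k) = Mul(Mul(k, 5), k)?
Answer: 1943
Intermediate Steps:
Function('R')(k) = Mul(5, Pow(k, 2)) (Function('R')(k) = Mul(Mul(5, k), k) = Mul(5, Pow(k, 2)))
D = 138 (D = Mul(23, 6) = 138)
Add(Function('R')(-19), D) = Add(Mul(5, Pow(-19, 2)), 138) = Add(Mul(5, 361), 138) = Add(1805, 138) = 1943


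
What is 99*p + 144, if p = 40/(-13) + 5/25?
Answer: -9153/65 ≈ -140.82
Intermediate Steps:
p = -187/65 (p = 40*(-1/13) + 5*(1/25) = -40/13 + 1/5 = -187/65 ≈ -2.8769)
99*p + 144 = 99*(-187/65) + 144 = -18513/65 + 144 = -9153/65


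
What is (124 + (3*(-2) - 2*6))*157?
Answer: 16642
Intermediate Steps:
(124 + (3*(-2) - 2*6))*157 = (124 + (-6 - 12))*157 = (124 - 18)*157 = 106*157 = 16642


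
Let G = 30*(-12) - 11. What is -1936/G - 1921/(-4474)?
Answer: 9374355/1659854 ≈ 5.6477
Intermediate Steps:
G = -371 (G = -360 - 11 = -371)
-1936/G - 1921/(-4474) = -1936/(-371) - 1921/(-4474) = -1936*(-1/371) - 1921*(-1/4474) = 1936/371 + 1921/4474 = 9374355/1659854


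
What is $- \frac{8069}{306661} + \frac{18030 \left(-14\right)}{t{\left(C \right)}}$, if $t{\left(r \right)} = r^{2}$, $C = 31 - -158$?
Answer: $- \frac{3699790589}{521630361} \approx -7.0927$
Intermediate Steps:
$C = 189$ ($C = 31 + 158 = 189$)
$- \frac{8069}{306661} + \frac{18030 \left(-14\right)}{t{\left(C \right)}} = - \frac{8069}{306661} + \frac{18030 \left(-14\right)}{189^{2}} = \left(-8069\right) \frac{1}{306661} - \frac{252420}{35721} = - \frac{8069}{306661} - \frac{12020}{1701} = - \frac{3699790589}{521630361}$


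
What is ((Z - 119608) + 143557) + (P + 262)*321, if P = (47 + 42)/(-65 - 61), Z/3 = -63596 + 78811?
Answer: 6445709/42 ≈ 1.5347e+5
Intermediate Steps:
Z = 45645 (Z = 3*(-63596 + 78811) = 3*15215 = 45645)
P = -89/126 (P = 89/(-126) = 89*(-1/126) = -89/126 ≈ -0.70635)
((Z - 119608) + 143557) + (P + 262)*321 = ((45645 - 119608) + 143557) + (-89/126 + 262)*321 = (-73963 + 143557) + (32923/126)*321 = 69594 + 3522761/42 = 6445709/42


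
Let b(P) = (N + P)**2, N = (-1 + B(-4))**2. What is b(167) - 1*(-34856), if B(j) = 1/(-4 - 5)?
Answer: 414385345/6561 ≈ 63159.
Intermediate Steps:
B(j) = -1/9 (B(j) = 1/(-9) = -1/9)
N = 100/81 (N = (-1 - 1/9)**2 = (-10/9)**2 = 100/81 ≈ 1.2346)
b(P) = (100/81 + P)**2
b(167) - 1*(-34856) = (100 + 81*167)**2/6561 - 1*(-34856) = (100 + 13527)**2/6561 + 34856 = (1/6561)*13627**2 + 34856 = (1/6561)*185695129 + 34856 = 185695129/6561 + 34856 = 414385345/6561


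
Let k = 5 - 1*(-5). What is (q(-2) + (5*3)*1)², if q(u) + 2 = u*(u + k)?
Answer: 9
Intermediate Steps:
k = 10 (k = 5 + 5 = 10)
q(u) = -2 + u*(10 + u) (q(u) = -2 + u*(u + 10) = -2 + u*(10 + u))
(q(-2) + (5*3)*1)² = ((-2 + (-2)² + 10*(-2)) + (5*3)*1)² = ((-2 + 4 - 20) + 15*1)² = (-18 + 15)² = (-3)² = 9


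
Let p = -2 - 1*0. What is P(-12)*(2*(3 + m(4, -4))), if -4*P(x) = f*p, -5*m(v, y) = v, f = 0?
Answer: 0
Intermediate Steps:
m(v, y) = -v/5
p = -2 (p = -2 + 0 = -2)
P(x) = 0 (P(x) = -0*(-2) = -1/4*0 = 0)
P(-12)*(2*(3 + m(4, -4))) = 0*(2*(3 - 1/5*4)) = 0*(2*(3 - 4/5)) = 0*(2*(11/5)) = 0*(22/5) = 0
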